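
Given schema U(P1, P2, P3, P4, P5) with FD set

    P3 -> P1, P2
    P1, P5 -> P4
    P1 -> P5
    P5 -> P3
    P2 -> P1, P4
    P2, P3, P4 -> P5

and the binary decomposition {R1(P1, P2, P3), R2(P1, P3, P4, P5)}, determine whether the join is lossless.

Yes

Common attributes: R1 ∩ R2 = {P1, P3}.
Closure of {P1, P3}: P3 → P1, P2 applies, adding P2; P1 → P5 applies, adding P5; P2 → P1, P4 applies, adding P4. So (P1, P3)⁺ = {P1, P2, P3, P4, P5}.
This closure contains every attribute of R1, so R1 ∩ R2 → R1. The join is lossless.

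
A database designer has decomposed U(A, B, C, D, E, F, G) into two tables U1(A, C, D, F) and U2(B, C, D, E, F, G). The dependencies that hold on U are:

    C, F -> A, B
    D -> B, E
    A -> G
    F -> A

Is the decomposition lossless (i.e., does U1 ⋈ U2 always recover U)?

Yes

Common attributes: U1 ∩ U2 = {C, D, F}.
Closure of {C, D, F}: C, F → A, B applies, adding A, B; D → B, E applies, adding E; A → G applies, adding G. So (C, D, F)⁺ = {A, B, C, D, E, F, G}.
This closure contains every attribute of U1, so U1 ∩ U2 → U1. The join is lossless.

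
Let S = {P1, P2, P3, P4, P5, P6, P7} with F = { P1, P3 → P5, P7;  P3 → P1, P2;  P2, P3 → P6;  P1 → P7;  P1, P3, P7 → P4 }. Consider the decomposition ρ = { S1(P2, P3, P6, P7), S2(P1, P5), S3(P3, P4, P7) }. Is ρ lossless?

Chase test. Columns are P1, P2, P3, P4, P5, P6, P7; row i has aⱼ where attribute j ∈ Si, else bᵢⱼ.
Initial tableau (one row per fragment):
  row 1: b11 a2 a3 b14 b15 a6 a7
  row 2: a1 b22 b23 b24 a5 b26 b27
  row 3: b31 b32 a3 a4 b35 b36 a7
Rows 1 and 3 agree on P3; apply P3→P1, P2 and equate their P1, P2 entries.
Rows 1 and 3 agree on P2, P3; apply P2, P3→P6 and equate their P6 entries.
Rows 1 and 3 agree on P1, P3, P7; apply P1, P3, P7→P4 and equate their P4 entries.
Rows 1 and 3 agree on P1, P3; apply P1, P3→P5, P7 and equate their P5, P7 entries.
No row becomes fully distinguished — the join is lossy.

No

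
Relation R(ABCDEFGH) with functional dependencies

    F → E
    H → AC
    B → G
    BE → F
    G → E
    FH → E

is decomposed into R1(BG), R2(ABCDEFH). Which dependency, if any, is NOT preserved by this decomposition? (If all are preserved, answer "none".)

Check G → E: no single fragment contains all of {EG}, and the restricted closure of {G} across the fragments never reaches {E}.
F → E is preserved.
H → AC is preserved.
B → G is preserved.
BE → F is preserved.
FH → E is preserved.

G → E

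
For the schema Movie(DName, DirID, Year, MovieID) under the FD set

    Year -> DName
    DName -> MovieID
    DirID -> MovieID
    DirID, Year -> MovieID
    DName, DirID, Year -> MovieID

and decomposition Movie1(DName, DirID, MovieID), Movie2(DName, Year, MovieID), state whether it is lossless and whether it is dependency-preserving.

lossy but dependency-preserving

Lossless test: (DName, MovieID)⁺ = {DName, MovieID}, which is a superkey of neither fragment — lossy.
Dependency preservation: DirID, Year → MovieID; DName, DirID, Year → MovieID are not contained in any single fragment, but the restricted closure of each left-hand side across the fragments still reaches the right-hand side; the remaining FDs each lie inside some fragment. All dependencies are preserved.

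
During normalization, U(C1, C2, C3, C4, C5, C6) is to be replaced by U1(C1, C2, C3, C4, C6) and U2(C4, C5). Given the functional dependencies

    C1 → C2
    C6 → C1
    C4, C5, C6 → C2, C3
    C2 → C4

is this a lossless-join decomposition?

Common attributes: U1 ∩ U2 = {C4}.
No dependency enlarges {C4}, so (C4)⁺ = {C4}.
The closure contains neither all of U1 = {C1, C2, C3, C4, C6} nor all of U2 = {C4, C5}, so the common attributes are not a superkey of either fragment. The join is lossy.

No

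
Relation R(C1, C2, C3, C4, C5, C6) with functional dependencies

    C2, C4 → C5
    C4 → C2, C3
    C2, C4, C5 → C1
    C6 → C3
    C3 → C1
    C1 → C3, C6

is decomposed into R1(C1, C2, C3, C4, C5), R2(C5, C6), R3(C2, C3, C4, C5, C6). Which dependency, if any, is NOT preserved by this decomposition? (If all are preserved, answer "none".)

none

C2, C4 → C5 lies within R1.
C4 → C2, C3 lies within R1.
C2, C4, C5 → C1 lies within R1.
C6 → C3 lies within R3.
C3 → C1 lies within R1.
C1 → C3, C6: restricted closure across fragments reaches C3, C6.
Every dependency is enforceable on the fragments, so the decomposition is dependency-preserving.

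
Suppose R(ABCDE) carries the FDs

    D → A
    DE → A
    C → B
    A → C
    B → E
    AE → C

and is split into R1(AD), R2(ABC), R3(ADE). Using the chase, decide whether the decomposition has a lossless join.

Chase test. Columns are ABCDE; row i has aⱼ where attribute j ∈ Ri, else bᵢⱼ.
Initial tableau (one row per fragment):
  row 1: a1 b12 b13 a4 b15
  row 2: a1 a2 a3 b24 b25
  row 3: a1 b32 b33 a4 a5
Rows 1 and 2 agree on A; apply A→C and equate their C entries.
Rows 1 and 3 agree on A; apply A→C and equate their C entries.
Rows 1 and 2 agree on C; apply C→B and equate their B entries.
Rows 1 and 3 agree on C; apply C→B and equate their B entries.
Rows 1 and 2 agree on B; apply B→E and equate their E entries.
Rows 1 and 3 agree on B; apply B→E and equate their E entries.
Row 1 is now all distinguished symbols — the join is lossless.

Yes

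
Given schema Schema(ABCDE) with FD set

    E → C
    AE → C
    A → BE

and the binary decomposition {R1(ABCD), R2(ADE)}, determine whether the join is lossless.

Common attributes: R1 ∩ R2 = {AD}.
Closure of {AD}: A → BE applies, adding BE; E → C applies, adding C. So (AD)⁺ = {ABCDE}.
This closure contains every attribute of R1, so R1 ∩ R2 → R1. The join is lossless.

Yes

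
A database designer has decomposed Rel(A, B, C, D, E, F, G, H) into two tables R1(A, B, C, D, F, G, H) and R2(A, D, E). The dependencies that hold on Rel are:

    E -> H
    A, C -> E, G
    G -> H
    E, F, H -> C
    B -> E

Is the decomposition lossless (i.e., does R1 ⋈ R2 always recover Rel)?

No

Common attributes: R1 ∩ R2 = {A, D}.
No dependency enlarges {A, D}, so (A, D)⁺ = {A, D}.
The closure contains neither all of R1 = {A, B, C, D, F, G, H} nor all of R2 = {A, D, E}, so the common attributes are not a superkey of either fragment. The join is lossy.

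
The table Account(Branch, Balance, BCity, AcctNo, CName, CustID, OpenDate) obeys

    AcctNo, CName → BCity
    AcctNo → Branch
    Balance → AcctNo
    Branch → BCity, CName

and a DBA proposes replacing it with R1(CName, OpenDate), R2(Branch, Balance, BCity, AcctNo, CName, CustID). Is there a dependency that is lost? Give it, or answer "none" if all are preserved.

AcctNo, CName → BCity lies within R2.
AcctNo → Branch lies within R2.
Balance → AcctNo lies within R2.
Branch → BCity, CName lies within R2.
Every dependency is enforceable on the fragments, so the decomposition is dependency-preserving.

none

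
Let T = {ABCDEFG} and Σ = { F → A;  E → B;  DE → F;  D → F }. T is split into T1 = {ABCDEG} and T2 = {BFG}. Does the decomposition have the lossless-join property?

Common attributes: T1 ∩ T2 = {BG}.
No dependency enlarges {BG}, so (BG)⁺ = {BG}.
The closure contains neither all of T1 = {ABCDEG} nor all of T2 = {BFG}, so the common attributes are not a superkey of either fragment. The join is lossy.

No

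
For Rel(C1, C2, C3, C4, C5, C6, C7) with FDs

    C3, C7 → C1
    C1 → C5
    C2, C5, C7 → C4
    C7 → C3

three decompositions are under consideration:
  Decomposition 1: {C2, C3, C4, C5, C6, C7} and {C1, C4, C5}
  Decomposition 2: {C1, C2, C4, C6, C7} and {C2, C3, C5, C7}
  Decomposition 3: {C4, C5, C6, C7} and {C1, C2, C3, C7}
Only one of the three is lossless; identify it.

Decomposition 1: common = {C4, C5}, closure = {C4, C5} → lossy.
Decomposition 2: common = {C2, C7}, closure = {C1, C2, C3, C4, C5, C7} → lossless.
Decomposition 3: common = {C7}, closure = {C1, C3, C5, C7} → lossy.

Decomposition 2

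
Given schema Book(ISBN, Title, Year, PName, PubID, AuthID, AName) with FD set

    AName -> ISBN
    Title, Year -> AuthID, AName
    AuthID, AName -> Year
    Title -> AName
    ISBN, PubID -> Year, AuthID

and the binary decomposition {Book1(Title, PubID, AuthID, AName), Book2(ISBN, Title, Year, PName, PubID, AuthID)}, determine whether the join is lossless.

Common attributes: Book1 ∩ Book2 = {Title, PubID, AuthID}.
Closure of {Title, PubID, AuthID}: Title → AName applies, adding AName; AName → ISBN applies, adding ISBN; AuthID, AName → Year applies, adding Year. So (Title, PubID, AuthID)⁺ = {ISBN, Title, Year, PubID, AuthID, AName}.
This closure contains every attribute of Book1, so Book1 ∩ Book2 → Book1. The join is lossless.

Yes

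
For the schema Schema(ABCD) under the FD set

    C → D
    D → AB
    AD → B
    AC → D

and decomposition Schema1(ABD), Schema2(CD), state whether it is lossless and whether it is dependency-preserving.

Lossless test: (D)⁺ = {ABD}, which contains all of one fragment — lossless.
Dependency preservation: AC → D is not contained in any single fragment, but the restricted closure of its left-hand side across the fragments still reaches the right-hand side; the remaining FDs each lie inside some fragment. All dependencies are preserved.

lossless and dependency-preserving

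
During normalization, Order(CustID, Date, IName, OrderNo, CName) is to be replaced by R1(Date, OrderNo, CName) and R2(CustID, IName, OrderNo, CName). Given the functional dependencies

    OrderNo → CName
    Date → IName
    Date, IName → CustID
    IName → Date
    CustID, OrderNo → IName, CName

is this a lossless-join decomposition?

No

Common attributes: R1 ∩ R2 = {OrderNo, CName}.
No dependency enlarges {OrderNo, CName}, so (OrderNo, CName)⁺ = {OrderNo, CName}.
The closure contains neither all of R1 = {Date, OrderNo, CName} nor all of R2 = {CustID, IName, OrderNo, CName}, so the common attributes are not a superkey of either fragment. The join is lossy.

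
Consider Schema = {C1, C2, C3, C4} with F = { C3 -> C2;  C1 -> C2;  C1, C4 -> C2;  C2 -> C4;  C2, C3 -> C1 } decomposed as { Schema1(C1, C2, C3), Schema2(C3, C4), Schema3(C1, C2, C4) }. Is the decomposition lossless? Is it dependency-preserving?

Lossless test (chase): Rows 1 and 2 agree on C3; apply C3→C2 and equate their C2 entries. Rows 1 and 2 agree on C2; apply C2→C4 and equate their C4 entries. Rows 1 and 2 agree on C2, C3; apply C2, C3→C1 and equate their C1 entries. Row 1 is now all distinguished symbols — the join is lossless.
Dependency preservation: every FD's attributes lie within a single fragment, so each can be enforced locally — preserved.

lossless and dependency-preserving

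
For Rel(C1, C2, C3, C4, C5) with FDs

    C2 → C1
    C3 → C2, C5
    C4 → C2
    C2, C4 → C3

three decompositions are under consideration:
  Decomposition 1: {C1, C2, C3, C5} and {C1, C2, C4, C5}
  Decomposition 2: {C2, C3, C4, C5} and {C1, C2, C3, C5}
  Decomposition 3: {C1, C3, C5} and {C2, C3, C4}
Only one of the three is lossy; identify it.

Decomposition 1: common = {C1, C2, C5}, closure = {C1, C2, C5} → lossy.
Decomposition 2: common = {C2, C3, C5}, closure = {C1, C2, C3, C5} → lossless.
Decomposition 3: common = {C3}, closure = {C1, C2, C3, C5} → lossless.

Decomposition 1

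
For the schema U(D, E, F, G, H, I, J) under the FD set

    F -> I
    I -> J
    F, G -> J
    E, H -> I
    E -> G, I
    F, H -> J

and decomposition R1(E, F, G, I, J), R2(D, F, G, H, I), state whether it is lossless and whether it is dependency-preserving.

Lossless test: (F, G, I)⁺ = {F, G, I, J}, which is a superkey of neither fragment — lossy.
Dependency preservation: E, H → I; F, H → J are not contained in any single fragment, but the restricted closure of each left-hand side across the fragments still reaches the right-hand side; the remaining FDs each lie inside some fragment. All dependencies are preserved.

lossy but dependency-preserving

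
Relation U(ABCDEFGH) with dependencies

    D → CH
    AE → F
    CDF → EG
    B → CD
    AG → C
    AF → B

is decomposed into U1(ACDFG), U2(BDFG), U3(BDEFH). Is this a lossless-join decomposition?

Chase test. Columns are ABCDEFGH; row i has aⱼ where attribute j ∈ Ui, else bᵢⱼ.
Initial tableau (one row per fragment):
  row 1: a1 b12 a3 a4 b15 a6 a7 b18
  row 2: b21 a2 b23 a4 b25 a6 a7 b28
  row 3: b31 a2 b33 a4 a5 a6 b37 a8
Rows 1 and 2 agree on D; apply D→CH and equate their CH entries.
Rows 1 and 3 agree on D; apply D→CH and equate their CH entries.
Rows 1 and 2 agree on CDF; apply CDF→EG and equate their EG entries.
Rows 1 and 3 agree on CDF; apply CDF→EG and equate their EG entries.
No row becomes fully distinguished — the join is lossy.

No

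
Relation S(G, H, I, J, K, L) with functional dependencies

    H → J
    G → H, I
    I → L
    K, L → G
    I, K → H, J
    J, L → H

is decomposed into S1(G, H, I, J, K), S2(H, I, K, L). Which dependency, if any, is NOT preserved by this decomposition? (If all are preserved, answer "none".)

J, L → H

Check J, L → H: no single fragment contains all of {H, J, L}, and the restricted closure of {J, L} across the fragments never reaches {H}.
H → J is preserved.
G → H, I is preserved.
I → L is preserved.
K, L → G is preserved.
I, K → H, J is preserved.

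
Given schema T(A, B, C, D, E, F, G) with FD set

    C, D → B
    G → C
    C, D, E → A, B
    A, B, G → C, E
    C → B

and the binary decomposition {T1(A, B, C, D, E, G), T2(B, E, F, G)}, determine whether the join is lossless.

No

Common attributes: T1 ∩ T2 = {B, E, G}.
Closure of {B, E, G}: G → C applies, adding C. So (B, E, G)⁺ = {B, C, E, G}.
The closure contains neither all of T1 = {A, B, C, D, E, G} nor all of T2 = {B, E, F, G}, so the common attributes are not a superkey of either fragment. The join is lossy.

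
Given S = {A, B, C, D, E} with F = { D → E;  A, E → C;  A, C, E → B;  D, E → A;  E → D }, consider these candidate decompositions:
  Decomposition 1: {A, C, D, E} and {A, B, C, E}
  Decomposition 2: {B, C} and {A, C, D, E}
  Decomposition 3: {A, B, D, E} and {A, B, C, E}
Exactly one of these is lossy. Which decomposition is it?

Decomposition 1: common = {A, C, E}, closure = {A, B, C, D, E} → lossless.
Decomposition 2: common = {C}, closure = {C} → lossy.
Decomposition 3: common = {A, B, E}, closure = {A, B, C, D, E} → lossless.

Decomposition 2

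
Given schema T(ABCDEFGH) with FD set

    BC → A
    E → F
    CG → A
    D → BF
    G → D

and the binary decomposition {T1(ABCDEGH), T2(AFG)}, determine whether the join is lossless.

Common attributes: T1 ∩ T2 = {AG}.
Closure of {AG}: G → D applies, adding D; D → BF applies, adding BF. So (AG)⁺ = {ABDFG}.
This closure contains every attribute of T2, so T1 ∩ T2 → T2. The join is lossless.

Yes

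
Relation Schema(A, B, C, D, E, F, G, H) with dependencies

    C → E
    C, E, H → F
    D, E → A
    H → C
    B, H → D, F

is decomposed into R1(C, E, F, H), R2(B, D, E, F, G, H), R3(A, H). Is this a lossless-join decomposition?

Chase test. Columns are A, B, C, D, E, F, G, H; row i has aⱼ where attribute j ∈ Ri, else bᵢⱼ.
Initial tableau (one row per fragment):
  row 1: b11 b12 a3 b14 a5 a6 b17 a8
  row 2: b21 a2 b23 a4 a5 a6 a7 a8
  row 3: a1 b32 b33 b34 b35 b36 b37 a8
Rows 1 and 2 agree on H; apply H→C and equate their C entries.
Rows 1 and 3 agree on H; apply H→C and equate their C entries.
Rows 1 and 3 agree on C; apply C→E and equate their E entries.
Rows 1 and 3 agree on C, E, H; apply C, E, H→F and equate their F entries.
No row becomes fully distinguished — the join is lossy.

No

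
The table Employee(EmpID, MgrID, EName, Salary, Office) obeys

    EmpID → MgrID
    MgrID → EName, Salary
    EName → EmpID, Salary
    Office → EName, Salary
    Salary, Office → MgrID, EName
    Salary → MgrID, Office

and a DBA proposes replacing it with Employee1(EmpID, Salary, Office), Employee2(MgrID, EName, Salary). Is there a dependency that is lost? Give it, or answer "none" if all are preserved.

none

EmpID → MgrID: restricted closure across fragments reaches MgrID.
MgrID → EName, Salary lies within Employee2.
EName → EmpID, Salary: restricted closure across fragments reaches EmpID, Salary.
Office → EName, Salary: restricted closure across fragments reaches EName, Salary.
Salary, Office → MgrID, EName: restricted closure across fragments reaches MgrID, EName.
Salary → MgrID, Office: restricted closure across fragments reaches MgrID, Office.
Every dependency is enforceable on the fragments, so the decomposition is dependency-preserving.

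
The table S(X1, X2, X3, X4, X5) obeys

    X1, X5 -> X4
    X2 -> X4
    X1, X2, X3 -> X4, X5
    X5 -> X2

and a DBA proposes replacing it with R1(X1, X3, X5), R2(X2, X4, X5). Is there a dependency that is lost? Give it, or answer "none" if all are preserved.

X1, X2, X3 -> X4, X5

Check X1, X2, X3 → X4, X5: no single fragment contains all of {X1, X2, X3, X4, X5}, and the restricted closure of {X1, X2, X3} across the fragments never reaches {X4, X5}.
X1, X5 → X4 is preserved.
X2 → X4 is preserved.
X5 → X2 is preserved.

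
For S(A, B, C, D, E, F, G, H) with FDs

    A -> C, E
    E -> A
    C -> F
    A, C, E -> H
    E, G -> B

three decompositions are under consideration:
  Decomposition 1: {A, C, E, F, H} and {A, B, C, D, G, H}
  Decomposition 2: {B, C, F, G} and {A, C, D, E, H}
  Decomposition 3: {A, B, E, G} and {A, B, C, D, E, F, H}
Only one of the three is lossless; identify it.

Decomposition 1: common = {A, C, H}, closure = {A, C, E, F, H} → lossless.
Decomposition 2: common = {C}, closure = {C, F} → lossy.
Decomposition 3: common = {A, B, E}, closure = {A, B, C, E, F, H} → lossy.

Decomposition 1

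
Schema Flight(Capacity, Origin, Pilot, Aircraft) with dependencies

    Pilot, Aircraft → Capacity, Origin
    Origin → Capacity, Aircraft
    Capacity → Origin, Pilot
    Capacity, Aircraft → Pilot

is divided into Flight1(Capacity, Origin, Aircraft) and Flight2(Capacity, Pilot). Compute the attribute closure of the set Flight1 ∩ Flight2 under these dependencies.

Capacity, Origin, Pilot, Aircraft

Flight1 ∩ Flight2 = {Capacity}.
Capacity → Origin, Pilot applies, adding Origin, Pilot
Origin → Capacity, Aircraft applies, adding Aircraft
Closure: {Capacity, Origin, Pilot, Aircraft}.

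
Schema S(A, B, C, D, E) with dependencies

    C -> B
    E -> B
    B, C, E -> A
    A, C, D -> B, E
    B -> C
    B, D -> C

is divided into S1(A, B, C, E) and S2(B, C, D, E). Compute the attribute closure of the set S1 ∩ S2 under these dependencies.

A, B, C, E

S1 ∩ S2 = {B, C, E}.
B, C, E → A applies, adding A
Closure: {A, B, C, E}.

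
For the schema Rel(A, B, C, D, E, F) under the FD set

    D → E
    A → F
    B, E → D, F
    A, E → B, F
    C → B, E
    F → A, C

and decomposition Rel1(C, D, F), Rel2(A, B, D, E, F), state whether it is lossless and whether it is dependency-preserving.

lossless and dependency-preserving

Lossless test: (D, F)⁺ = {A, B, C, D, E, F}, which contains all of one fragment — lossless.
Dependency preservation: C → B, E; F → A, C are not contained in any single fragment, but the restricted closure of each left-hand side across the fragments still reaches the right-hand side; the remaining FDs each lie inside some fragment. All dependencies are preserved.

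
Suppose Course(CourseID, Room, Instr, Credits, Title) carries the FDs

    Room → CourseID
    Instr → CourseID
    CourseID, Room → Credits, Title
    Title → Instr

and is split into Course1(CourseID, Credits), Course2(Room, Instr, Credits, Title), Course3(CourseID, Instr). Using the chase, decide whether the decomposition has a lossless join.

Yes

Chase test. Columns are CourseID, Room, Instr, Credits, Title; row i has aⱼ where attribute j ∈ Coursei, else bᵢⱼ.
Initial tableau (one row per fragment):
  row 1: a1 b12 b13 a4 b15
  row 2: b21 a2 a3 a4 a5
  row 3: a1 b32 a3 b34 b35
Rows 2 and 3 agree on Instr; apply Instr→CourseID and equate their CourseID entries.
Row 2 is now all distinguished symbols — the join is lossless.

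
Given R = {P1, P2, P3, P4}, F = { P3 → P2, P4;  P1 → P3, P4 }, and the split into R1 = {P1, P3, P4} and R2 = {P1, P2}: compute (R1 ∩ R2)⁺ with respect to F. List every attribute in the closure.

P1, P2, P3, P4

R1 ∩ R2 = {P1}.
P1 → P3, P4 applies, adding P3, P4
P3 → P2, P4 applies, adding P2
Closure: {P1, P2, P3, P4}.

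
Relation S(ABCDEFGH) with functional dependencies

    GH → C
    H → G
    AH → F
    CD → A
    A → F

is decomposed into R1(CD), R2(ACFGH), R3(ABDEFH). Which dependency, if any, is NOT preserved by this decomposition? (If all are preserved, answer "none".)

CD → A

Check CD → A: no single fragment contains all of {ACD}, and the restricted closure of {CD} across the fragments never reaches {A}.
GH → C is preserved.
H → G is preserved.
AH → F is preserved.
A → F is preserved.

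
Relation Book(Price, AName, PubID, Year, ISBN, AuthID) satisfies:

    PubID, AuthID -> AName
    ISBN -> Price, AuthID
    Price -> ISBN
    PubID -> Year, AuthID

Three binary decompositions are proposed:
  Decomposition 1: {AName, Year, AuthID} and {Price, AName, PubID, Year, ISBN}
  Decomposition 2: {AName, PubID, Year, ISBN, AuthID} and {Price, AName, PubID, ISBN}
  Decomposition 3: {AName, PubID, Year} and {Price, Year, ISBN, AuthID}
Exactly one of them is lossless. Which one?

Decomposition 2

Decomposition 1: common = {AName, Year}, closure = {AName, Year} → lossy.
Decomposition 2: common = {AName, PubID, ISBN}, closure = {Price, AName, PubID, Year, ISBN, AuthID} → lossless.
Decomposition 3: common = {Year}, closure = {Year} → lossy.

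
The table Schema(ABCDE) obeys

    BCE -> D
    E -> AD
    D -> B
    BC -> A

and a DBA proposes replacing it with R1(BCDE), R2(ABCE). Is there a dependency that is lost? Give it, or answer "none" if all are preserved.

BCE → D lies within R1.
E → AD: restricted closure across fragments reaches AD.
D → B lies within R1.
BC → A lies within R2.
Every dependency is enforceable on the fragments, so the decomposition is dependency-preserving.

none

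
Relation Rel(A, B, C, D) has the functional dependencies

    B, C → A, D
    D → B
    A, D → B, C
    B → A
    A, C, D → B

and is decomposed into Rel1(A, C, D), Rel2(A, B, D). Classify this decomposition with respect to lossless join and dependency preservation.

lossless but not dependency-preserving

Lossless test: (A, D)⁺ = {A, B, C, D}, which contains all of one fragment — lossless.
Dependency preservation: the restricted closure of {B, C} across the fragments never reaches {A, D}, so B, C → A, D cannot be enforced without a join — not preserved.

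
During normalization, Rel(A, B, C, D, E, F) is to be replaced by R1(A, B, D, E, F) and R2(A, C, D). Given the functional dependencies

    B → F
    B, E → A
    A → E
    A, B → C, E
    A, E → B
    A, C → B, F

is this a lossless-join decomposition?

Yes

Common attributes: R1 ∩ R2 = {A, D}.
Closure of {A, D}: A → E applies, adding E; A, E → B applies, adding B; B → F applies, adding F; A, B → C, E applies, adding C. So (A, D)⁺ = {A, B, C, D, E, F}.
This closure contains every attribute of R1, so R1 ∩ R2 → R1. The join is lossless.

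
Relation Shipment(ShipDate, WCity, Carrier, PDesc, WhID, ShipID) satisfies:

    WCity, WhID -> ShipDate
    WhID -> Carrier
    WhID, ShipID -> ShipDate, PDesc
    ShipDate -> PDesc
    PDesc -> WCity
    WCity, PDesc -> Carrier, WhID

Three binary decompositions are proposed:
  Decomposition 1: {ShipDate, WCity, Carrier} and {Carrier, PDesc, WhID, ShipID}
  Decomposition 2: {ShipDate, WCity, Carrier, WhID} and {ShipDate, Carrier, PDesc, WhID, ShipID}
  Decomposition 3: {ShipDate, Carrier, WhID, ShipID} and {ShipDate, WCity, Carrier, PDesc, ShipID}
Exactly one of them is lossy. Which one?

Decomposition 1: common = {Carrier}, closure = {Carrier} → lossy.
Decomposition 2: common = {ShipDate, Carrier, WhID}, closure = {ShipDate, WCity, Carrier, PDesc, WhID} → lossless.
Decomposition 3: common = {ShipDate, Carrier, ShipID}, closure = {ShipDate, WCity, Carrier, PDesc, WhID, ShipID} → lossless.

Decomposition 1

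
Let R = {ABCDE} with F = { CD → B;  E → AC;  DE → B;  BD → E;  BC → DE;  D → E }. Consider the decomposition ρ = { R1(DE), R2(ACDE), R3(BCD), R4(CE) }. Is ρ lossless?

Yes

Chase test. Columns are ABCDE; row i has aⱼ where attribute j ∈ Ri, else bᵢⱼ.
Initial tableau (one row per fragment):
  row 1: b11 b12 b13 a4 a5
  row 2: a1 b22 a3 a4 a5
  row 3: b31 a2 a3 a4 b35
  row 4: b41 b42 a3 b44 a5
Rows 2 and 3 agree on CD; apply CD→B and equate their B entries.
Rows 1 and 2 agree on E; apply E→AC and equate their AC entries.
Rows 1 and 4 agree on E; apply E→AC and equate their AC entries.
Rows 1 and 2 agree on DE; apply DE→B and equate their B entries.
Rows 1 and 3 agree on BD; apply BD→E and equate their E entries.
Rows 1 and 3 agree on E; apply E→AC and equate their AC entries.
Row 1 is now all distinguished symbols — the join is lossless.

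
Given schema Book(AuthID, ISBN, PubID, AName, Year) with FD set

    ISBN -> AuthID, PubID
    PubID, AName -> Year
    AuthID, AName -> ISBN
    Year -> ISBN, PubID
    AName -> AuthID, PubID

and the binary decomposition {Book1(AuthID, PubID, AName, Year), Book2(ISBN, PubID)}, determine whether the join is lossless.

Common attributes: Book1 ∩ Book2 = {PubID}.
No dependency enlarges {PubID}, so (PubID)⁺ = {PubID}.
The closure contains neither all of Book1 = {AuthID, PubID, AName, Year} nor all of Book2 = {ISBN, PubID}, so the common attributes are not a superkey of either fragment. The join is lossy.

No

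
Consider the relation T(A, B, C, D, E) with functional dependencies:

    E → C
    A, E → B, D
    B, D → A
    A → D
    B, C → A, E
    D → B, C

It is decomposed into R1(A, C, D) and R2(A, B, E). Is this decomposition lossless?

Yes

Common attributes: R1 ∩ R2 = {A}.
Closure of {A}: A → D applies, adding D; D → B, C applies, adding B, C; B, C → A, E applies, adding E. So (A)⁺ = {A, B, C, D, E}.
This closure contains every attribute of R1, so R1 ∩ R2 → R1. The join is lossless.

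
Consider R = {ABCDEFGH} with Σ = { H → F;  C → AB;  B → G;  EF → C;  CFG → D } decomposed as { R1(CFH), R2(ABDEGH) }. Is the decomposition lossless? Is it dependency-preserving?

Lossless test: (H)⁺ = {FH}, which is a superkey of neither fragment — lossy.
Dependency preservation: the restricted closure of {C} across the fragments never reaches {AB}, so C → AB cannot be enforced without a join — not preserved.

lossy and not dependency-preserving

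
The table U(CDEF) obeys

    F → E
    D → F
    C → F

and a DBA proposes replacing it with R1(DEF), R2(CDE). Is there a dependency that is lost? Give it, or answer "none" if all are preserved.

C → F

Check C → F: no single fragment contains all of {CF}, and the restricted closure of {C} across the fragments never reaches {F}.
F → E is preserved.
D → F is preserved.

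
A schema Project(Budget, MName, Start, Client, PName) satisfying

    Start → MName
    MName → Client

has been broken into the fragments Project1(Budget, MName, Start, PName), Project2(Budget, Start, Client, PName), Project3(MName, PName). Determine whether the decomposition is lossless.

Yes

Chase test. Columns are Budget, MName, Start, Client, PName; row i has aⱼ where attribute j ∈ Projecti, else bᵢⱼ.
Initial tableau (one row per fragment):
  row 1: a1 a2 a3 b14 a5
  row 2: a1 b22 a3 a4 a5
  row 3: b31 a2 b33 b34 a5
Rows 1 and 2 agree on Start; apply Start→MName and equate their MName entries.
Rows 1 and 2 agree on MName; apply MName→Client and equate their Client entries.
Rows 1 and 3 agree on MName; apply MName→Client and equate their Client entries.
Row 1 is now all distinguished symbols — the join is lossless.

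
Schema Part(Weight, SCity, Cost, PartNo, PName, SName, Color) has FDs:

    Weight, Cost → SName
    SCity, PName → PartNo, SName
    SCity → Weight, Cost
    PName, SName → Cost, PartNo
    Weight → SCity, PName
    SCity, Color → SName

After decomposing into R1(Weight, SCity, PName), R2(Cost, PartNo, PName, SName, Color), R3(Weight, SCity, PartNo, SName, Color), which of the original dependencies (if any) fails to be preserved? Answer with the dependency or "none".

none

Weight, Cost → SName: restricted closure across fragments reaches SName.
SCity, PName → PartNo, SName: restricted closure across fragments reaches PartNo, SName.
SCity → Weight, Cost: restricted closure across fragments reaches Weight, Cost.
PName, SName → Cost, PartNo lies within R2.
Weight → SCity, PName lies within R1.
SCity, Color → SName lies within R3.
Every dependency is enforceable on the fragments, so the decomposition is dependency-preserving.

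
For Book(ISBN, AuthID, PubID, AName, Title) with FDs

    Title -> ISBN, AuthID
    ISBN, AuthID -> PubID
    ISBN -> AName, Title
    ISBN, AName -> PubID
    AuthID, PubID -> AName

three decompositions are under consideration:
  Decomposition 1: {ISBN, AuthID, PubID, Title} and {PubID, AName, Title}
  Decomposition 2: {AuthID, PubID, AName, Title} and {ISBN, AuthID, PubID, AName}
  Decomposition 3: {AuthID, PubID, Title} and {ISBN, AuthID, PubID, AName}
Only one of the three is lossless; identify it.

Decomposition 1

Decomposition 1: common = {PubID, Title}, closure = {ISBN, AuthID, PubID, AName, Title} → lossless.
Decomposition 2: common = {AuthID, PubID, AName}, closure = {AuthID, PubID, AName} → lossy.
Decomposition 3: common = {AuthID, PubID}, closure = {AuthID, PubID, AName} → lossy.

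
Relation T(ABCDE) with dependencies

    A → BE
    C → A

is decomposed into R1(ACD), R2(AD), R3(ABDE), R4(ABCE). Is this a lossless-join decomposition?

Yes

Chase test. Columns are ABCDE; row i has aⱼ where attribute j ∈ Ri, else bᵢⱼ.
Initial tableau (one row per fragment):
  row 1: a1 b12 a3 a4 b15
  row 2: a1 b22 b23 a4 b25
  row 3: a1 a2 b33 a4 a5
  row 4: a1 a2 a3 b44 a5
Rows 1 and 2 agree on A; apply A→BE and equate their BE entries.
Rows 1 and 3 agree on A; apply A→BE and equate their BE entries.
Row 1 is now all distinguished symbols — the join is lossless.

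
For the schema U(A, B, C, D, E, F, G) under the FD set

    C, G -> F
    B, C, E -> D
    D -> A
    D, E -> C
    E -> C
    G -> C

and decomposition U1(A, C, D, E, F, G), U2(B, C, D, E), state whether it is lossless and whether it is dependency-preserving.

Lossless test: (C, D, E)⁺ = {A, C, D, E}, which is a superkey of neither fragment — lossy.
Dependency preservation: every FD's attributes lie within a single fragment, so each can be enforced locally — preserved.

lossy but dependency-preserving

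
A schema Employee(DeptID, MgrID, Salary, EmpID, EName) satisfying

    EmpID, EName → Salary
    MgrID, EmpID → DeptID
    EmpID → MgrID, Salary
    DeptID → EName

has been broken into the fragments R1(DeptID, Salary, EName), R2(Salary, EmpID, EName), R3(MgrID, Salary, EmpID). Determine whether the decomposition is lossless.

No

Chase test. Columns are DeptID, MgrID, Salary, EmpID, EName; row i has aⱼ where attribute j ∈ Ri, else bᵢⱼ.
Initial tableau (one row per fragment):
  row 1: a1 b12 a3 b14 a5
  row 2: b21 b22 a3 a4 a5
  row 3: b31 a2 a3 a4 b35
Rows 2 and 3 agree on EmpID; apply EmpID→MgrID, Salary and equate their MgrID, Salary entries.
Rows 2 and 3 agree on MgrID, EmpID; apply MgrID, EmpID→DeptID and equate their DeptID entries.
Rows 2 and 3 agree on DeptID; apply DeptID→EName and equate their EName entries.
No row becomes fully distinguished — the join is lossy.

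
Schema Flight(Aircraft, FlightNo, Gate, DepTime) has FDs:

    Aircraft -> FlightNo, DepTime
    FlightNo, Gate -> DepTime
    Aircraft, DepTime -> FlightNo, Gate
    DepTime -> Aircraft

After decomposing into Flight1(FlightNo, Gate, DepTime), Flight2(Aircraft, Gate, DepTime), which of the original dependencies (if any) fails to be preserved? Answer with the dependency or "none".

none

Aircraft → FlightNo, DepTime: restricted closure across fragments reaches FlightNo, DepTime.
FlightNo, Gate → DepTime lies within Flight1.
Aircraft, DepTime → FlightNo, Gate: restricted closure across fragments reaches FlightNo, Gate.
DepTime → Aircraft lies within Flight2.
Every dependency is enforceable on the fragments, so the decomposition is dependency-preserving.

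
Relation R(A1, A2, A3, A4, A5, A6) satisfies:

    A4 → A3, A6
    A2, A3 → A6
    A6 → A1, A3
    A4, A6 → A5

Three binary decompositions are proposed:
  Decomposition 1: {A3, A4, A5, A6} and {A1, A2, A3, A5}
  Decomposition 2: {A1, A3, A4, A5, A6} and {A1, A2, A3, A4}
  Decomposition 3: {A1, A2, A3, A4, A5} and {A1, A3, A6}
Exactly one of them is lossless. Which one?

Decomposition 2

Decomposition 1: common = {A3, A5}, closure = {A3, A5} → lossy.
Decomposition 2: common = {A1, A3, A4}, closure = {A1, A3, A4, A5, A6} → lossless.
Decomposition 3: common = {A1, A3}, closure = {A1, A3} → lossy.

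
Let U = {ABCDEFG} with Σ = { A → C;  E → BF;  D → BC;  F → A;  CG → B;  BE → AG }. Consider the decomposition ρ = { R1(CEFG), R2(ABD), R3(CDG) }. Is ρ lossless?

No

Chase test. Columns are ABCDEFG; row i has aⱼ where attribute j ∈ Ri, else bᵢⱼ.
Initial tableau (one row per fragment):
  row 1: b11 b12 a3 b14 a5 a6 a7
  row 2: a1 a2 b23 a4 b25 b26 b27
  row 3: b31 b32 a3 a4 b35 b36 a7
Rows 2 and 3 agree on D; apply D→BC and equate their BC entries.
Rows 1 and 3 agree on CG; apply CG→B and equate their B entries.
No row becomes fully distinguished — the join is lossy.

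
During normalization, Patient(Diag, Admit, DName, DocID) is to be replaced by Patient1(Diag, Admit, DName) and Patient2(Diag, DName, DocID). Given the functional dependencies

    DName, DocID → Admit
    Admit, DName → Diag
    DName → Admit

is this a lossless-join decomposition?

Common attributes: Patient1 ∩ Patient2 = {Diag, DName}.
Closure of {Diag, DName}: DName → Admit applies, adding Admit. So (Diag, DName)⁺ = {Diag, Admit, DName}.
This closure contains every attribute of Patient1, so Patient1 ∩ Patient2 → Patient1. The join is lossless.

Yes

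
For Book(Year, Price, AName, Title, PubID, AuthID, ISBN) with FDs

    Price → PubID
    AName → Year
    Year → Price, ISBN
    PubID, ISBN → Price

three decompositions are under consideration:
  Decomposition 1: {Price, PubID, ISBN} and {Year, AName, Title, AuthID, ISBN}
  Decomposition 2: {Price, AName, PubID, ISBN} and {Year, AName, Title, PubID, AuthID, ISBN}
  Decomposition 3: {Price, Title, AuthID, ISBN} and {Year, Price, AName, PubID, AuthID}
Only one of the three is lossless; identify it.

Decomposition 1: common = {ISBN}, closure = {ISBN} → lossy.
Decomposition 2: common = {AName, PubID, ISBN}, closure = {Year, Price, AName, PubID, ISBN} → lossless.
Decomposition 3: common = {Price, AuthID}, closure = {Price, PubID, AuthID} → lossy.

Decomposition 2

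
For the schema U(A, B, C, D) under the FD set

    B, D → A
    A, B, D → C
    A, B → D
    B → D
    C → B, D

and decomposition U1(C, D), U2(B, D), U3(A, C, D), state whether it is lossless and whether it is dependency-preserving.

Lossless test (chase): Rows 1 and 3 agree on C; apply C→B, D and equate their B, D entries. Rows 1 and 3 agree on B, D; apply B, D→A and equate their A entries. No row becomes fully distinguished — the join is lossy.
Dependency preservation: the restricted closure of {B, D} across the fragments never reaches {A}, so B, D → A cannot be enforced without a join — not preserved.

lossy and not dependency-preserving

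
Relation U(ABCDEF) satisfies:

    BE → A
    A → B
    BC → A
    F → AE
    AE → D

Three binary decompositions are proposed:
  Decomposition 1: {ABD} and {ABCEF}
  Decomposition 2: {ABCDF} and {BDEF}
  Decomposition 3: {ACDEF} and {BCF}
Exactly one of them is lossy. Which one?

Decomposition 1: common = {AB}, closure = {AB} → lossy.
Decomposition 2: common = {BDF}, closure = {ABDEF} → lossless.
Decomposition 3: common = {CF}, closure = {ABCDEF} → lossless.

Decomposition 1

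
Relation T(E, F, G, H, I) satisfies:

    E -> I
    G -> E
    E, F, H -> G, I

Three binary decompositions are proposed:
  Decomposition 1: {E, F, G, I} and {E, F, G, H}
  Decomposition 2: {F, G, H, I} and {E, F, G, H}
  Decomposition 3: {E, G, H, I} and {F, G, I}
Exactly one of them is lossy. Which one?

Decomposition 1: common = {E, F, G}, closure = {E, F, G, I} → lossless.
Decomposition 2: common = {F, G, H}, closure = {E, F, G, H, I} → lossless.
Decomposition 3: common = {G, I}, closure = {E, G, I} → lossy.

Decomposition 3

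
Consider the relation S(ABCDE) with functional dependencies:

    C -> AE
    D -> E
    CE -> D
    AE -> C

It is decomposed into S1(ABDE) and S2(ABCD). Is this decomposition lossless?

Yes

Common attributes: S1 ∩ S2 = {ABD}.
Closure of {ABD}: D → E applies, adding E; AE → C applies, adding C. So (ABD)⁺ = {ABCDE}.
This closure contains every attribute of S1, so S1 ∩ S2 → S1. The join is lossless.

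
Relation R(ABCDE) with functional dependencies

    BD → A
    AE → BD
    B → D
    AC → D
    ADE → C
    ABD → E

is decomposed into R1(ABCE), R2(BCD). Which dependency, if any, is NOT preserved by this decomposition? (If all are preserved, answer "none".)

Check AC → D: no single fragment contains all of {ACD}, and the restricted closure of {AC} across the fragments never reaches {D}.
BD → A is preserved.
AE → BD is preserved.
B → D is preserved.
ADE → C is preserved.
ABD → E is preserved.

AC → D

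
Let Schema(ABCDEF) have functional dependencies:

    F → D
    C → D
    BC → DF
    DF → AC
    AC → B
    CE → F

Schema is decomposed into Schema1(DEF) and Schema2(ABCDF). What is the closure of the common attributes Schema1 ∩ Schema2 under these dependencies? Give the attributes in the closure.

ABCDF

Schema1 ∩ Schema2 = {DF}.
DF → AC applies, adding AC
AC → B applies, adding B
Closure: {ABCDF}.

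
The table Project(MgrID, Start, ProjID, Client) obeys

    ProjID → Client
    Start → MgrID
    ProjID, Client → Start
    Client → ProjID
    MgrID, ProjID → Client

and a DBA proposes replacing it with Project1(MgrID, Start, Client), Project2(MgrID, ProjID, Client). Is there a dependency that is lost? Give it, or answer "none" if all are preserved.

ProjID → Client lies within Project2.
Start → MgrID lies within Project1.
ProjID, Client → Start: restricted closure across fragments reaches Start.
Client → ProjID lies within Project2.
MgrID, ProjID → Client lies within Project2.
Every dependency is enforceable on the fragments, so the decomposition is dependency-preserving.

none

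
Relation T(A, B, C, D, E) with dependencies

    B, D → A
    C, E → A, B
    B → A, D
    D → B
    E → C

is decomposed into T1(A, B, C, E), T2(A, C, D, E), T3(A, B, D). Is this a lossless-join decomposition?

Chase test. Columns are A, B, C, D, E; row i has aⱼ where attribute j ∈ Ti, else bᵢⱼ.
Initial tableau (one row per fragment):
  row 1: a1 a2 a3 b14 a5
  row 2: a1 b22 a3 a4 a5
  row 3: a1 a2 b33 a4 b35
Rows 1 and 2 agree on C, E; apply C, E→A, B and equate their A, B entries.
Rows 1 and 2 agree on B; apply B→A, D and equate their A, D entries.
Row 1 is now all distinguished symbols — the join is lossless.

Yes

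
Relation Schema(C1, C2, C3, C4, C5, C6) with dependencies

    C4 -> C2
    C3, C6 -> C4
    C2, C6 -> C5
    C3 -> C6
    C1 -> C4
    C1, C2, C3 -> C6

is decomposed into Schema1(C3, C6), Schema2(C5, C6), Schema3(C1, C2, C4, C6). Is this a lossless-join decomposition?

Chase test. Columns are C1, C2, C3, C4, C5, C6; row i has aⱼ where attribute j ∈ Schemai, else bᵢⱼ.
Initial tableau (one row per fragment):
  row 1: b11 b12 a3 b14 b15 a6
  row 2: b21 b22 b23 b24 a5 a6
  row 3: a1 a2 b33 a4 b35 a6
No row becomes fully distinguished — the join is lossy.

No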